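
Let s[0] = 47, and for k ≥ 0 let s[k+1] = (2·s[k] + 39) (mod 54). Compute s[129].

Listing terms: s[0] = 47; s[1] = 25; s[2] = 35; s[3] = 1; s[4] = 41; s[5] = 13; s[6] = 11; s[7] = 7; s[8] = 53; s[9] = 37; s[10] = 5; s[11] = 49; s[12] = 29; s[13] = 43; s[14] = 17; s[15] = 19; s[16] = 23; s[17] = 31; s[18] = 47.
The sequence repeats with period 18.
So s[129] = s[0 + ((129-0) mod 18)] = s[3] = 1.

1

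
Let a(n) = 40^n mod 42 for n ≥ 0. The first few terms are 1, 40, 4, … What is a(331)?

Listing terms: a(0) = 1, a(1) = 40, a(2) = 4, a(3) = 34, a(4) = 16, a(5) = 10, a(6) = 22, a(7) = 40.
Since a(7) = a(1) = 40, the sequence is eventually periodic: after a pre-period of length 1 it cycles with period 6.
For n ≥ 1, a(n) depends only on (n - 1) mod 6. (331 - 1) mod 6 = 0, so a(331) = a(1) = 40.

40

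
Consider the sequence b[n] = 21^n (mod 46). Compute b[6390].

35

b[0] = 1, b[1] = 21, b[2] = 27, b[3] = 15, b[4] = 39, b[5] = 37, b[6] = 41, b[7] = 33, b[8] = 3, b[9] = 17, b[10] = 35, b[11] = 45, b[12] = 25, b[13] = 19, b[14] = 31, b[15] = 7, b[16] = 9, b[17] = 5, b[18] = 13, b[19] = 43, b[20] = 29, b[21] = 11, b[22] = 1.
Since b[22] = b[0] = 1, the sequence is periodic with period 22.
(6390 - 0) mod 22 = 10, so b[6390] = b[10] = 35.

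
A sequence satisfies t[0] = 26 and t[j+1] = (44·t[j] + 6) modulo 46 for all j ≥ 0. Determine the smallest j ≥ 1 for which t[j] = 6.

2

t[0] = 26; t[1] = 0; t[2] = 6; t[3] = 40; t[4] = 18; t[5] = 16; t[6] = 20; t[7] = 12; t[8] = 28; t[9] = 42; t[10] = 14; t[11] = 24; t[12] = 4; t[13] = 44; t[14] = 10; t[15] = 32; t[16] = 34; t[17] = 30; t[18] = 38; t[19] = 22; t[20] = 8; t[21] = 36; t[22] = 26.
The sequence repeats with period 22.
The value 6 first appears (with j ≥ 1) at t[2].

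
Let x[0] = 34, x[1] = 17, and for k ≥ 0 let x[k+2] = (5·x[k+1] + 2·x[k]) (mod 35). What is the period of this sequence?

48

Listing terms: x[0] = 34,  x[1] = 17,  x[2] = 13,  x[3] = 29,  x[4] = 31,  x[5] = 3,  x[6] = 7,  x[7] = 6,  x[8] = 9,  x[9] = 22,  x[10] = 23,  x[11] = 19,  x[12] = 1,  x[13] = 8,  x[14] = 7,  x[15] = 16,  x[16] = 24,  x[17] = 12,  x[18] = 3,  x[19] = 4,  x[20] = 26,  x[21] = 33,  x[22] = 7,  x[23] = 31,  x[24] = 29,  x[25] = 32,  x[26] = 8,  x[27] = 34,  x[28] = 11,  x[29] = 18,  x[30] = 7,  x[31] = 1,  x[32] = 19,  x[33] = 27,  x[34] = 33,  x[35] = 9,  x[36] = 6,  x[37] = 13,  x[38] = 7,  x[39] = 26,  x[40] = 4,  x[41] = 2,  x[42] = 18,  x[43] = 24,  x[44] = 16,  x[45] = 23,  x[46] = 7,  x[47] = 11,  x[48] = 34,  x[49] = 17.
Since (x[48], x[49]) = (x[0], x[1]) = (34, 17) (two consecutive terms determine the rest), the sequence is periodic with period 48.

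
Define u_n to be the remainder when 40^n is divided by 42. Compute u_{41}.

Computing terms: u_1 = 40; u_2 = 4; u_3 = 34; u_4 = 16; u_5 = 10; u_6 = 22; u_7 = 40.
The sequence repeats with period 6.
(41 - 1) mod 6 = 4, so u_{41} = u_5 = 10.

10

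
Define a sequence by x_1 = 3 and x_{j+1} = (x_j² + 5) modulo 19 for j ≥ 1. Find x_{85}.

We have x_1 = 3, x_2 = 14, x_3 = 11, x_4 = 12, x_5 = 16, x_6 = 14.
Since x_6 = x_2 = 14, the sequence is eventually periodic: after a pre-period of length 1 it cycles with period 4.
For j ≥ 2, x_j depends only on (j - 2) mod 4. (85 - 2) mod 4 = 3, so x_{85} = x_5 = 16.

16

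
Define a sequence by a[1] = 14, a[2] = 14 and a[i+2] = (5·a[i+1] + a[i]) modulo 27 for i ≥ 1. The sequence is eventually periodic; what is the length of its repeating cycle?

8

Computing terms: a[1] = 14; a[2] = 14; a[3] = 3; a[4] = 2; a[5] = 13; a[6] = 13; a[7] = 24; a[8] = 25; a[9] = 14; a[10] = 14.
The sequence repeats with period 8.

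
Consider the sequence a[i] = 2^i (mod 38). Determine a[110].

4

Computing terms: a[0] = 1; a[1] = 2; a[2] = 4; a[3] = 8; a[4] = 16; a[5] = 32; a[6] = 26; a[7] = 14; a[8] = 28; a[9] = 18; a[10] = 36; a[11] = 34; a[12] = 30; a[13] = 22; a[14] = 6; a[15] = 12; a[16] = 24; a[17] = 10; a[18] = 20; a[19] = 2.
Since a[19] = a[1] = 2, the sequence is eventually periodic: after a pre-period of length 1 it cycles with period 18.
For i ≥ 1, a[i] depends only on (i - 1) mod 18. (110 - 1) mod 18 = 1, so a[110] = a[2] = 4.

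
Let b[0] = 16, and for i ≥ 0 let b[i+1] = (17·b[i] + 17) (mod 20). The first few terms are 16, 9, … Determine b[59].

b[0] = 16,  b[1] = 9,  b[2] = 10,  b[3] = 7,  b[4] = 16.
The sequence repeats with period 4.
So b[59] = b[0 + ((59-0) mod 4)] = b[3] = 7.

7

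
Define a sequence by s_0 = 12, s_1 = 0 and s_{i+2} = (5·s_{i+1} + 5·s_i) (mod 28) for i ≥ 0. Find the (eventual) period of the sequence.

Listing terms: s_0 = 12,  s_1 = 0,  s_2 = 4,  s_3 = 20,  s_4 = 8,  s_5 = 0,  s_6 = 12,  s_7 = 4,  s_8 = 24,  s_9 = 0,  s_{10} = 8,  s_{11} = 12,  s_{12} = 16,  s_{13} = 0,  s_{14} = 24,  s_{15} = 8,  s_{16} = 20,  s_{17} = 0,  s_{18} = 16,  s_{19} = 24,  s_{20} = 4,  s_{21} = 0,  s_{22} = 20,  s_{23} = 16,  s_{24} = 12,  s_{25} = 0.
Since (s_{24}, s_{25}) = (s_0, s_1) = (12, 0) (two consecutive terms determine the rest), the sequence is periodic with period 24.

24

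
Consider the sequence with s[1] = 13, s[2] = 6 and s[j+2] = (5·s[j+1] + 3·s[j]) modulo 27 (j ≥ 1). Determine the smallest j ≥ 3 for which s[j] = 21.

We have s[1] = 13,  s[2] = 6,  s[3] = 15,  s[4] = 12,  s[5] = 24,  s[6] = 21,  s[7] = 15,  s[8] = 3,  s[9] = 6,  s[10] = 12,  s[11] = 24.
Since (s[10], s[11]) = (s[4], s[5]) = (12, 24) (two consecutive terms determine the rest), the sequence is eventually periodic: after a pre-period of length 3 it cycles with period 6.
The value 21 first appears (with j ≥ 3) at s[6].

6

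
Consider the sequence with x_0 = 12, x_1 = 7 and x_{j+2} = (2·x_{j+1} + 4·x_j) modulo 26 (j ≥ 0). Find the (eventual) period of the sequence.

x_0 = 12; x_1 = 7; x_2 = 10; x_3 = 22; x_4 = 6; x_5 = 22; x_6 = 16; x_7 = 16; x_8 = 18; x_9 = 22; x_{10} = 12; x_{11} = 8; x_{12} = 12; x_{13} = 4; x_{14} = 4; x_{15} = 24; x_{16} = 12; x_{17} = 16; x_{18} = 2; x_{19} = 16; x_{20} = 14; x_{21} = 14; x_{22} = 6; x_{23} = 16; x_{24} = 4; x_{25} = 20; x_{26} = 4; x_{27} = 10; x_{28} = 10; x_{29} = 8; x_{30} = 4; x_{31} = 14; x_{32} = 18; x_{33} = 14; x_{34} = 22; x_{35} = 22; x_{36} = 2; x_{37} = 14; x_{38} = 10; x_{39} = 24; x_{40} = 10; x_{41} = 12; x_{42} = 12; x_{43} = 20; x_{44} = 10; x_{45} = 22.
Since (x_{44}, x_{45}) = (x_2, x_3) = (10, 22) (two consecutive terms determine the rest), the sequence is eventually periodic: after a pre-period of length 2 it cycles with period 42.

42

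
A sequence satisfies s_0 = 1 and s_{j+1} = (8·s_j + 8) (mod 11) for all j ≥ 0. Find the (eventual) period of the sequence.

10

We have s_0 = 1; s_1 = 5; s_2 = 4; s_3 = 7; s_4 = 9; s_5 = 3; s_6 = 10; s_7 = 0; s_8 = 8; s_9 = 6; s_{10} = 1.
Since s_{10} = s_0 = 1, the sequence is periodic with period 10.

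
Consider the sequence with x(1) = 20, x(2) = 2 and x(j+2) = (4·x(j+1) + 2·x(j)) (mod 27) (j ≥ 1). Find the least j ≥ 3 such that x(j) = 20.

x(1) = 20, x(2) = 2, x(3) = 21, x(4) = 7, x(5) = 16, x(6) = 24, x(7) = 20, x(8) = 20, x(9) = 12, x(10) = 7, x(11) = 25, x(12) = 6, x(13) = 20, x(14) = 11, x(15) = 3, x(16) = 7, x(17) = 7, x(18) = 15, x(19) = 20, x(20) = 2.
The sequence repeats with period 18.
The value 20 first appears (with j ≥ 3) at x(7).

7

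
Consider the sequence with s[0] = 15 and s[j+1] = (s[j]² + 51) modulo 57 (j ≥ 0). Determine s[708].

Computing terms: s[0] = 15; s[1] = 48; s[2] = 18; s[3] = 33; s[4] = 0; s[5] = 51; s[6] = 30; s[7] = 39; s[8] = 33.
Since s[8] = s[3] = 33, the sequence is eventually periodic: after a pre-period of length 3 it cycles with period 5.
For j ≥ 3, s[j] depends only on (j - 3) mod 5. (708 - 3) mod 5 = 0, so s[708] = s[3] = 33.

33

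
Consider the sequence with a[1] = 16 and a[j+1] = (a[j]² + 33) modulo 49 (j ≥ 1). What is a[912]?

9

Computing terms: a[1] = 16; a[2] = 44; a[3] = 9; a[4] = 16.
The sequence repeats with period 3.
So a[912] = a[1 + ((912-1) mod 3)] = a[3] = 9.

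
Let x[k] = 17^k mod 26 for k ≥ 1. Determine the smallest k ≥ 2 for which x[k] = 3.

2

Listing terms: x[1] = 17, x[2] = 3, x[3] = 25, x[4] = 9, x[5] = 23, x[6] = 1, x[7] = 17.
The sequence repeats with period 6.
The value 3 first appears (with k ≥ 2) at x[2].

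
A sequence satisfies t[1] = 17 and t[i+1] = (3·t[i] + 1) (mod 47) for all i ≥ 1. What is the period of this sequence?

23

t[1] = 17, t[2] = 5, t[3] = 16, t[4] = 2, t[5] = 7, t[6] = 22, t[7] = 20, t[8] = 14, t[9] = 43, t[10] = 36, t[11] = 15, t[12] = 46, t[13] = 45, t[14] = 42, t[15] = 33, t[16] = 6, t[17] = 19, t[18] = 11, t[19] = 34, t[20] = 9, t[21] = 28, t[22] = 38, t[23] = 21, t[24] = 17.
The sequence repeats with period 23.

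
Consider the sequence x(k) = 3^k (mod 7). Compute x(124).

Computing terms: x(1) = 3; x(2) = 2; x(3) = 6; x(4) = 4; x(5) = 5; x(6) = 1; x(7) = 3.
The sequence repeats with period 6.
So x(124) = x(1 + ((124-1) mod 6)) = x(4) = 4.

4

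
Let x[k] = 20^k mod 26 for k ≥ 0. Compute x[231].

x[0] = 1, x[1] = 20, x[2] = 10, x[3] = 18, x[4] = 22, x[5] = 24, x[6] = 12, x[7] = 6, x[8] = 16, x[9] = 8, x[10] = 4, x[11] = 2, x[12] = 14, x[13] = 20.
Since x[13] = x[1] = 20, the sequence is eventually periodic: after a pre-period of length 1 it cycles with period 12.
For k ≥ 1, x[k] depends only on (k - 1) mod 12. (231 - 1) mod 12 = 2, so x[231] = x[3] = 18.

18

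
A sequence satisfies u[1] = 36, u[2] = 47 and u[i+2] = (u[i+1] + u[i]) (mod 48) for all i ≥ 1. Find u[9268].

Listing terms: u[1] = 36,  u[2] = 47,  u[3] = 35,  u[4] = 34,  u[5] = 21,  u[6] = 7,  u[7] = 28,  u[8] = 35,  u[9] = 15,  u[10] = 2,  u[11] = 17,  u[12] = 19,  u[13] = 36,  u[14] = 7,  u[15] = 43,  u[16] = 2,  u[17] = 45,  u[18] = 47,  u[19] = 44,  u[20] = 43,  u[21] = 39,  u[22] = 34,  u[23] = 25,  u[24] = 11,  u[25] = 36,  u[26] = 47.
Since (u[25], u[26]) = (u[1], u[2]) = (36, 47) (two consecutive terms determine the rest), the sequence is periodic with period 24.
(9268 - 1) mod 24 = 3, so u[9268] = u[4] = 34.

34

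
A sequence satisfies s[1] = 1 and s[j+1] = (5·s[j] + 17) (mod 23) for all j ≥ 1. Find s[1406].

Listing terms: s[1] = 1; s[2] = 22; s[3] = 12; s[4] = 8; s[5] = 11; s[6] = 3; s[7] = 9; s[8] = 16; s[9] = 5; s[10] = 19; s[11] = 20; s[12] = 2; s[13] = 4; s[14] = 14; s[15] = 18; s[16] = 15; s[17] = 0; s[18] = 17; s[19] = 10; s[20] = 21; s[21] = 7; s[22] = 6; s[23] = 1.
Since s[23] = s[1] = 1, the sequence is periodic with period 22.
(1406 - 1) mod 22 = 19, so s[1406] = s[20] = 21.

21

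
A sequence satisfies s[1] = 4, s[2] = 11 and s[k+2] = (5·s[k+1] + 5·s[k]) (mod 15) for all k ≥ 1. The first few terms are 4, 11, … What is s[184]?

s[1] = 4, s[2] = 11, s[3] = 0, s[4] = 10, s[5] = 5, s[6] = 0, s[7] = 10.
Since (s[6], s[7]) = (s[3], s[4]) = (0, 10) (two consecutive terms determine the rest), the sequence is eventually periodic: after a pre-period of length 2 it cycles with period 3.
For k ≥ 3, s[k] depends only on (k - 3) mod 3. (184 - 3) mod 3 = 1, so s[184] = s[4] = 10.

10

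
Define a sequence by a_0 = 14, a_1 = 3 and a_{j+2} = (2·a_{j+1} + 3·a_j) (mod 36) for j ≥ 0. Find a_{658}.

a_0 = 14, a_1 = 3, a_2 = 12, a_3 = 33, a_4 = 30, a_5 = 15, a_6 = 12, a_7 = 33.
Since (a_6, a_7) = (a_2, a_3) = (12, 33) (two consecutive terms determine the rest), the sequence is eventually periodic: after a pre-period of length 2 it cycles with period 4.
For j ≥ 2, a_j depends only on (j - 2) mod 4. (658 - 2) mod 4 = 0, so a_{658} = a_2 = 12.

12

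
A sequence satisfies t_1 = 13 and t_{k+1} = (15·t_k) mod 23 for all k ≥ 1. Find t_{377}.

4

Listing terms: t_1 = 13, t_2 = 11, t_3 = 4, t_4 = 14, t_5 = 3, t_6 = 22, t_7 = 8, t_8 = 5, t_9 = 6, t_{10} = 21, t_{11} = 16, t_{12} = 10, t_{13} = 12, t_{14} = 19, t_{15} = 9, t_{16} = 20, t_{17} = 1, t_{18} = 15, t_{19} = 18, t_{20} = 17, t_{21} = 2, t_{22} = 7, t_{23} = 13.
The sequence repeats with period 22.
(377 - 1) mod 22 = 2, so t_{377} = t_3 = 4.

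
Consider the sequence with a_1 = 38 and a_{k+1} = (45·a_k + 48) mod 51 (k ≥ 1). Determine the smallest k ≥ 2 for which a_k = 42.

Listing terms: a_1 = 38, a_2 = 24, a_3 = 6, a_4 = 12, a_5 = 27, a_6 = 39, a_7 = 18, a_8 = 42, a_9 = 0, a_{10} = 48, a_{11} = 15, a_{12} = 9, a_{13} = 45, a_{14} = 33, a_{15} = 3, a_{16} = 30, a_{17} = 21, a_{18} = 24.
Since a_{18} = a_2 = 24, the sequence is eventually periodic: after a pre-period of length 1 it cycles with period 16.
The value 42 first appears (with k ≥ 2) at a_8.

8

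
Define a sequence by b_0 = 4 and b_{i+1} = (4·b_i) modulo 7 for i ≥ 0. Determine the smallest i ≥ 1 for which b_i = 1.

2

Computing terms: b_0 = 4; b_1 = 2; b_2 = 1; b_3 = 4.
The sequence repeats with period 3.
The value 1 first appears (with i ≥ 1) at b_2.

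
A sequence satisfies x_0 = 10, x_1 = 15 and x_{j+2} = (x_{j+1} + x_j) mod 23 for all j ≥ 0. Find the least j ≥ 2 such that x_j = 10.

29

x_0 = 10, x_1 = 15, x_2 = 2, x_3 = 17, x_4 = 19, x_5 = 13, x_6 = 9, x_7 = 22, x_8 = 8, x_9 = 7, x_{10} = 15, x_{11} = 22, x_{12} = 14, x_{13} = 13, x_{14} = 4, x_{15} = 17, x_{16} = 21, x_{17} = 15, x_{18} = 13, x_{19} = 5, x_{20} = 18, x_{21} = 0, x_{22} = 18, x_{23} = 18, x_{24} = 13, x_{25} = 8, x_{26} = 21, x_{27} = 6, x_{28} = 4, x_{29} = 10, x_{30} = 14, x_{31} = 1, x_{32} = 15, x_{33} = 16, x_{34} = 8, x_{35} = 1, x_{36} = 9, x_{37} = 10, x_{38} = 19, x_{39} = 6, x_{40} = 2, x_{41} = 8, x_{42} = 10, x_{43} = 18, x_{44} = 5, x_{45} = 0, x_{46} = 5, x_{47} = 5, x_{48} = 10, x_{49} = 15.
The sequence repeats with period 48.
The value 10 first appears (with j ≥ 2) at x_{29}.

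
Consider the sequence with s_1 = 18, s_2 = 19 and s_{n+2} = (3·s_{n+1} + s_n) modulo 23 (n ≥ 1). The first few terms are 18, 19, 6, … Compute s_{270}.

20

We have s_1 = 18; s_2 = 19; s_3 = 6; s_4 = 14; s_5 = 2; s_6 = 20; s_7 = 16; s_8 = 22; s_9 = 13; s_{10} = 15; s_{11} = 12; s_{12} = 5; s_{13} = 4; s_{14} = 17; s_{15} = 9; s_{16} = 21; s_{17} = 3; s_{18} = 7; s_{19} = 1; s_{20} = 10; s_{21} = 8; s_{22} = 11; s_{23} = 18; s_{24} = 19.
Since (s_{23}, s_{24}) = (s_1, s_2) = (18, 19) (two consecutive terms determine the rest), the sequence is periodic with period 22.
(270 - 1) mod 22 = 5, so s_{270} = s_6 = 20.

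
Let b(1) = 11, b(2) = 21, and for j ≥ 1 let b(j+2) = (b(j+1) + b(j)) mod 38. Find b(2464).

We have b(1) = 11,  b(2) = 21,  b(3) = 32,  b(4) = 15,  b(5) = 9,  b(6) = 24,  b(7) = 33,  b(8) = 19,  b(9) = 14,  b(10) = 33,  b(11) = 9,  b(12) = 4,  b(13) = 13,  b(14) = 17,  b(15) = 30,  b(16) = 9,  b(17) = 1,  b(18) = 10,  b(19) = 11,  b(20) = 21.
The sequence repeats with period 18.
(2464 - 1) mod 18 = 15, so b(2464) = b(16) = 9.

9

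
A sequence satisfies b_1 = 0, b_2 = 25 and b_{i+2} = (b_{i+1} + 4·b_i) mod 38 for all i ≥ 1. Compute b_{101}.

Listing terms: b_1 = 0; b_2 = 25; b_3 = 25; b_4 = 11; b_5 = 35; b_6 = 3; b_7 = 29; b_8 = 3; b_9 = 5; b_{10} = 17; b_{11} = 37; b_{12} = 29; b_{13} = 25; b_{14} = 27; b_{15} = 13; b_{16} = 7; b_{17} = 21; b_{18} = 11; b_{19} = 19; b_{20} = 25; b_{21} = 25.
Since (b_{20}, b_{21}) = (b_2, b_3) = (25, 25) (two consecutive terms determine the rest), the sequence is eventually periodic: after a pre-period of length 1 it cycles with period 18.
For i ≥ 2, b_i depends only on (i - 2) mod 18. (101 - 2) mod 18 = 9, so b_{101} = b_{11} = 37.

37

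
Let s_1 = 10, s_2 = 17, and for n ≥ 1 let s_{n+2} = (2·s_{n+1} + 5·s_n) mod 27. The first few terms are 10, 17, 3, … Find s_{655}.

10

Listing terms: s_1 = 10; s_2 = 17; s_3 = 3; s_4 = 10; s_5 = 8; s_6 = 12; s_7 = 10; s_8 = 26; s_9 = 21; s_{10} = 10; s_{11} = 17.
Since (s_{10}, s_{11}) = (s_1, s_2) = (10, 17) (two consecutive terms determine the rest), the sequence is periodic with period 9.
So s_{655} = s_{1 + ((655-1) mod 9)} = s_7 = 10.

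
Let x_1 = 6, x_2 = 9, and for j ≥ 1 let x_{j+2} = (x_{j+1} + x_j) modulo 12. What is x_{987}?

3

We have x_1 = 6, x_2 = 9, x_3 = 3, x_4 = 0, x_5 = 3, x_6 = 3, x_7 = 6, x_8 = 9.
Since (x_7, x_8) = (x_1, x_2) = (6, 9) (two consecutive terms determine the rest), the sequence is periodic with period 6.
(987 - 1) mod 6 = 2, so x_{987} = x_3 = 3.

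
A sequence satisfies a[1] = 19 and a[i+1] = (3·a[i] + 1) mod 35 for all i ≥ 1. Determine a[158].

23

Listing terms: a[1] = 19,  a[2] = 23,  a[3] = 0,  a[4] = 1,  a[5] = 4,  a[6] = 13,  a[7] = 5,  a[8] = 16,  a[9] = 14,  a[10] = 8,  a[11] = 25,  a[12] = 6,  a[13] = 19.
The sequence repeats with period 12.
So a[158] = a[1 + ((158-1) mod 12)] = a[2] = 23.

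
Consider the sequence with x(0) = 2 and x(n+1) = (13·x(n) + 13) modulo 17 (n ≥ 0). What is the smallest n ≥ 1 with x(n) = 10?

Listing terms: x(0) = 2; x(1) = 5; x(2) = 10; x(3) = 7; x(4) = 2.
Since x(4) = x(0) = 2, the sequence is periodic with period 4.
The value 10 first appears (with n ≥ 1) at x(2).

2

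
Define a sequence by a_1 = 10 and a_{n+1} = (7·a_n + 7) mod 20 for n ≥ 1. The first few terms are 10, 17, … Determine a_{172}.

9

We have a_1 = 10; a_2 = 17; a_3 = 6; a_4 = 9; a_5 = 10.
The sequence repeats with period 4.
(172 - 1) mod 4 = 3, so a_{172} = a_4 = 9.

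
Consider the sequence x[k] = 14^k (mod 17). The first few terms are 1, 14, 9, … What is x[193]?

14

We have x[0] = 1, x[1] = 14, x[2] = 9, x[3] = 7, x[4] = 13, x[5] = 12, x[6] = 15, x[7] = 6, x[8] = 16, x[9] = 3, x[10] = 8, x[11] = 10, x[12] = 4, x[13] = 5, x[14] = 2, x[15] = 11, x[16] = 1.
The sequence repeats with period 16.
(193 - 0) mod 16 = 1, so x[193] = x[1] = 14.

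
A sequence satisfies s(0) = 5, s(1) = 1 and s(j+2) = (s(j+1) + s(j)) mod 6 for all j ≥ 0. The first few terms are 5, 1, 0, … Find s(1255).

Computing terms: s(0) = 5,  s(1) = 1,  s(2) = 0,  s(3) = 1,  s(4) = 1,  s(5) = 2,  s(6) = 3,  s(7) = 5,  s(8) = 2,  s(9) = 1,  s(10) = 3,  s(11) = 4,  s(12) = 1,  s(13) = 5,  s(14) = 0,  s(15) = 5,  s(16) = 5,  s(17) = 4,  s(18) = 3,  s(19) = 1,  s(20) = 4,  s(21) = 5,  s(22) = 3,  s(23) = 2,  s(24) = 5,  s(25) = 1.
The sequence repeats with period 24.
So s(1255) = s(0 + ((1255-0) mod 24)) = s(7) = 5.

5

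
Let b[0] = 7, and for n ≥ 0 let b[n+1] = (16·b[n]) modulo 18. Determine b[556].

4

Computing terms: b[0] = 7, b[1] = 4, b[2] = 10, b[3] = 16, b[4] = 4.
Since b[4] = b[1] = 4, the sequence is eventually periodic: after a pre-period of length 1 it cycles with period 3.
For n ≥ 1, b[n] depends only on (n - 1) mod 3. (556 - 1) mod 3 = 0, so b[556] = b[1] = 4.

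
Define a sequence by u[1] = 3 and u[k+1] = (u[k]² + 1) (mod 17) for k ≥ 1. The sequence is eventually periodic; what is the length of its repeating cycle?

6

u[1] = 3, u[2] = 10, u[3] = 16, u[4] = 2, u[5] = 5, u[6] = 9, u[7] = 14, u[8] = 10.
Since u[8] = u[2] = 10, the sequence is eventually periodic: after a pre-period of length 1 it cycles with period 6.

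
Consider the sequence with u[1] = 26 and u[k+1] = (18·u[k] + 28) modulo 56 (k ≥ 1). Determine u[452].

20

u[1] = 26; u[2] = 48; u[3] = 52; u[4] = 12; u[5] = 20; u[6] = 52.
Since u[6] = u[3] = 52, the sequence is eventually periodic: after a pre-period of length 2 it cycles with period 3.
For k ≥ 3, u[k] depends only on (k - 3) mod 3. (452 - 3) mod 3 = 2, so u[452] = u[5] = 20.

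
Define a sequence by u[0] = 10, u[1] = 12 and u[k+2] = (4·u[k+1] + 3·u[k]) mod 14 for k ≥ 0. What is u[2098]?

u[0] = 10, u[1] = 12, u[2] = 8, u[3] = 12, u[4] = 2, u[5] = 2, u[6] = 0, u[7] = 6, u[8] = 10, u[9] = 2, u[10] = 10, u[11] = 4, u[12] = 4, u[13] = 0, u[14] = 12, u[15] = 6, u[16] = 4, u[17] = 6, u[18] = 8, u[19] = 8, u[20] = 0, u[21] = 10, u[22] = 12.
Since (u[21], u[22]) = (u[0], u[1]) = (10, 12) (two consecutive terms determine the rest), the sequence is periodic with period 21.
(2098 - 0) mod 21 = 19, so u[2098] = u[19] = 8.

8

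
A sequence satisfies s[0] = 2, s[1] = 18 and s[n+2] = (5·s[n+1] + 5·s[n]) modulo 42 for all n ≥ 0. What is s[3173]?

s[0] = 2,  s[1] = 18,  s[2] = 16,  s[3] = 2,  s[4] = 6,  s[5] = 40,  s[6] = 20,  s[7] = 6,  s[8] = 4,  s[9] = 8,  s[10] = 18,  s[11] = 4,  s[12] = 26,  s[13] = 24,  s[14] = 40,  s[15] = 26,  s[16] = 36,  s[17] = 16,  s[18] = 8,  s[19] = 36,  s[20] = 10,  s[21] = 20,  s[22] = 24,  s[23] = 10,  s[24] = 2,  s[25] = 18.
The sequence repeats with period 24.
So s[3173] = s[0 + ((3173-0) mod 24)] = s[5] = 40.

40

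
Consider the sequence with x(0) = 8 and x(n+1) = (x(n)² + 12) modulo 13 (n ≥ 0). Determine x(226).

11

Listing terms: x(0) = 8; x(1) = 11; x(2) = 3; x(3) = 8.
Since x(3) = x(0) = 8, the sequence is periodic with period 3.
(226 - 0) mod 3 = 1, so x(226) = x(1) = 11.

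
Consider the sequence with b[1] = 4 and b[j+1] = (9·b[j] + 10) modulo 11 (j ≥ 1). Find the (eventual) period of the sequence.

b[1] = 4,  b[2] = 2,  b[3] = 6,  b[4] = 9,  b[5] = 3,  b[6] = 4.
Since b[6] = b[1] = 4, the sequence is periodic with period 5.

5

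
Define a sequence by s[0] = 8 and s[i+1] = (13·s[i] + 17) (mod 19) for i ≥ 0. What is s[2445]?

9

Listing terms: s[0] = 8; s[1] = 7; s[2] = 13; s[3] = 15; s[4] = 3; s[5] = 18; s[6] = 4; s[7] = 12; s[8] = 2; s[9] = 5; s[10] = 6; s[11] = 0; s[12] = 17; s[13] = 10; s[14] = 14; s[15] = 9; s[16] = 1; s[17] = 11; s[18] = 8.
The sequence repeats with period 18.
So s[2445] = s[0 + ((2445-0) mod 18)] = s[15] = 9.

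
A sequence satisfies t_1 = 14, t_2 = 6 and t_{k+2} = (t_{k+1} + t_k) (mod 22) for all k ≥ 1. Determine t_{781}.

Listing terms: t_1 = 14,  t_2 = 6,  t_3 = 20,  t_4 = 4,  t_5 = 2,  t_6 = 6,  t_7 = 8,  t_8 = 14,  t_9 = 0,  t_{10} = 14,  t_{11} = 14,  t_{12} = 6.
Since (t_{11}, t_{12}) = (t_1, t_2) = (14, 6) (two consecutive terms determine the rest), the sequence is periodic with period 10.
(781 - 1) mod 10 = 0, so t_{781} = t_1 = 14.

14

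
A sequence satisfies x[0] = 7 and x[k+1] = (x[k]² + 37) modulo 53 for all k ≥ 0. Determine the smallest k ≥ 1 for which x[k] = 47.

3

Listing terms: x[0] = 7; x[1] = 33; x[2] = 13; x[3] = 47; x[4] = 20; x[5] = 13.
Since x[5] = x[2] = 13, the sequence is eventually periodic: after a pre-period of length 2 it cycles with period 3.
The value 47 first appears (with k ≥ 1) at x[3].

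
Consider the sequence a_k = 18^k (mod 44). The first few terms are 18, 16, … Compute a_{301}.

a_1 = 18; a_2 = 16; a_3 = 24; a_4 = 36; a_5 = 32; a_6 = 4; a_7 = 28; a_8 = 20; a_9 = 8; a_{10} = 12; a_{11} = 40; a_{12} = 16.
Since a_{12} = a_2 = 16, the sequence is eventually periodic: after a pre-period of length 1 it cycles with period 10.
For k ≥ 2, a_k depends only on (k - 2) mod 10. (301 - 2) mod 10 = 9, so a_{301} = a_{11} = 40.

40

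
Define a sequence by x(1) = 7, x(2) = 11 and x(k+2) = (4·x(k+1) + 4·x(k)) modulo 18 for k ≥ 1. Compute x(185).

4

We have x(1) = 7,  x(2) = 11,  x(3) = 0,  x(4) = 8,  x(5) = 14,  x(6) = 16,  x(7) = 12,  x(8) = 4,  x(9) = 10,  x(10) = 2,  x(11) = 12,  x(12) = 2,  x(13) = 2,  x(14) = 16,  x(15) = 0,  x(16) = 10,  x(17) = 4,  x(18) = 2,  x(19) = 6,  x(20) = 14,  x(21) = 8,  x(22) = 16,  x(23) = 6,  x(24) = 16,  x(25) = 16,  x(26) = 2,  x(27) = 0,  x(28) = 8.
Since (x(27), x(28)) = (x(3), x(4)) = (0, 8) (two consecutive terms determine the rest), the sequence is eventually periodic: after a pre-period of length 2 it cycles with period 24.
For k ≥ 3, x(k) depends only on (k - 3) mod 24. (185 - 3) mod 24 = 14, so x(185) = x(17) = 4.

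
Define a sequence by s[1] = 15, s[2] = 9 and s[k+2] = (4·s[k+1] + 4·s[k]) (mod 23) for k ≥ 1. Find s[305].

8

Computing terms: s[1] = 15; s[2] = 9; s[3] = 4; s[4] = 6; s[5] = 17; s[6] = 0; s[7] = 22; s[8] = 19; s[9] = 3; s[10] = 19; s[11] = 19; s[12] = 14; s[13] = 17; s[14] = 9; s[15] = 12; s[16] = 15; s[17] = 16; s[18] = 9; s[19] = 8; s[20] = 22; s[21] = 5; s[22] = 16; s[23] = 15; s[24] = 9.
Since (s[23], s[24]) = (s[1], s[2]) = (15, 9) (two consecutive terms determine the rest), the sequence is periodic with period 22.
So s[305] = s[1 + ((305-1) mod 22)] = s[19] = 8.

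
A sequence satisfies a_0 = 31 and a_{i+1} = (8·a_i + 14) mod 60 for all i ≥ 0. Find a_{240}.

Computing terms: a_0 = 31, a_1 = 22, a_2 = 10, a_3 = 34, a_4 = 46, a_5 = 22.
Since a_5 = a_1 = 22, the sequence is eventually periodic: after a pre-period of length 1 it cycles with period 4.
For i ≥ 1, a_i depends only on (i - 1) mod 4. (240 - 1) mod 4 = 3, so a_{240} = a_4 = 46.

46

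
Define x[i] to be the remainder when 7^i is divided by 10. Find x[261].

7

Listing terms: x[0] = 1,  x[1] = 7,  x[2] = 9,  x[3] = 3,  x[4] = 1.
Since x[4] = x[0] = 1, the sequence is periodic with period 4.
So x[261] = x[0 + ((261-0) mod 4)] = x[1] = 7.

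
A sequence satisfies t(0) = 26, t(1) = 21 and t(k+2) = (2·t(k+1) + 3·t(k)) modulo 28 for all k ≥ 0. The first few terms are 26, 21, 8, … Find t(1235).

Listing terms: t(0) = 26, t(1) = 21, t(2) = 8, t(3) = 23, t(4) = 14, t(5) = 13, t(6) = 12, t(7) = 7, t(8) = 22, t(9) = 9, t(10) = 0, t(11) = 27, t(12) = 26, t(13) = 21.
The sequence repeats with period 12.
So t(1235) = t(0 + ((1235-0) mod 12)) = t(11) = 27.

27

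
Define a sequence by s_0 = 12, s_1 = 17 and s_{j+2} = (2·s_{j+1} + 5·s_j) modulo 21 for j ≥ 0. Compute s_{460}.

8

Listing terms: s_0 = 12, s_1 = 17, s_2 = 10, s_3 = 0, s_4 = 8, s_5 = 16, s_6 = 9, s_7 = 14, s_8 = 10, s_9 = 6, s_{10} = 20, s_{11} = 7, s_{12} = 9, s_{13} = 11, s_{14} = 4, s_{15} = 0, s_{16} = 20, s_{17} = 19, s_{18} = 12, s_{19} = 14, s_{20} = 4, s_{21} = 15, s_{22} = 8, s_{23} = 7, s_{24} = 12, s_{25} = 17.
Since (s_{24}, s_{25}) = (s_0, s_1) = (12, 17) (two consecutive terms determine the rest), the sequence is periodic with period 24.
So s_{460} = s_{0 + ((460-0) mod 24)} = s_4 = 8.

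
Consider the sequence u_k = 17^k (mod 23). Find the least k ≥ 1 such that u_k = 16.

We have u_0 = 1,  u_1 = 17,  u_2 = 13,  u_3 = 14,  u_4 = 8,  u_5 = 21,  u_6 = 12,  u_7 = 20,  u_8 = 18,  u_9 = 7,  u_{10} = 4,  u_{11} = 22,  u_{12} = 6,  u_{13} = 10,  u_{14} = 9,  u_{15} = 15,  u_{16} = 2,  u_{17} = 11,  u_{18} = 3,  u_{19} = 5,  u_{20} = 16,  u_{21} = 19,  u_{22} = 1.
The sequence repeats with period 22.
The value 16 first appears (with k ≥ 1) at u_{20}.

20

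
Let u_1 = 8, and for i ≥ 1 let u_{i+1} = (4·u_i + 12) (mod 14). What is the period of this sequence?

3

Listing terms: u_1 = 8, u_2 = 2, u_3 = 6, u_4 = 8.
Since u_4 = u_1 = 8, the sequence is periodic with period 3.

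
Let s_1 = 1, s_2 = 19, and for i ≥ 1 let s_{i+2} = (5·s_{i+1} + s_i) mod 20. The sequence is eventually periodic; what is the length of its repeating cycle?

6

Computing terms: s_1 = 1,  s_2 = 19,  s_3 = 16,  s_4 = 19,  s_5 = 11,  s_6 = 14,  s_7 = 1,  s_8 = 19.
Since (s_7, s_8) = (s_1, s_2) = (1, 19) (two consecutive terms determine the rest), the sequence is periodic with period 6.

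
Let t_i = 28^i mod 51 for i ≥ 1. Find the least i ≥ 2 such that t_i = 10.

5

t_1 = 28,  t_2 = 19,  t_3 = 22,  t_4 = 4,  t_5 = 10,  t_6 = 25,  t_7 = 37,  t_8 = 16,  t_9 = 40,  t_{10} = 49,  t_{11} = 46,  t_{12} = 13,  t_{13} = 7,  t_{14} = 43,  t_{15} = 31,  t_{16} = 1,  t_{17} = 28.
The sequence repeats with period 16.
The value 10 first appears (with i ≥ 2) at t_5.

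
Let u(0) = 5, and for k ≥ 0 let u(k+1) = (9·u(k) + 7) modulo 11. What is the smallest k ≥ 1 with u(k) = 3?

We have u(0) = 5,  u(1) = 8,  u(2) = 2,  u(3) = 3,  u(4) = 1,  u(5) = 5.
Since u(5) = u(0) = 5, the sequence is periodic with period 5.
The value 3 first appears (with k ≥ 1) at u(3).

3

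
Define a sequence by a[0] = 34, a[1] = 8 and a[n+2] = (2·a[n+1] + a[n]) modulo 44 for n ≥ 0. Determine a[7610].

Computing terms: a[0] = 34,  a[1] = 8,  a[2] = 6,  a[3] = 20,  a[4] = 2,  a[5] = 24,  a[6] = 6,  a[7] = 36,  a[8] = 34,  a[9] = 16,  a[10] = 22,  a[11] = 16,  a[12] = 10,  a[13] = 36,  a[14] = 38,  a[15] = 24,  a[16] = 42,  a[17] = 20,  a[18] = 38,  a[19] = 8,  a[20] = 10,  a[21] = 28,  a[22] = 22,  a[23] = 28,  a[24] = 34,  a[25] = 8.
The sequence repeats with period 24.
So a[7610] = a[0 + ((7610-0) mod 24)] = a[2] = 6.

6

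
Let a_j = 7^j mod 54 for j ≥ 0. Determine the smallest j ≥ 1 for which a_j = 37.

6

a_0 = 1,  a_1 = 7,  a_2 = 49,  a_3 = 19,  a_4 = 25,  a_5 = 13,  a_6 = 37,  a_7 = 43,  a_8 = 31,  a_9 = 1.
Since a_9 = a_0 = 1, the sequence is periodic with period 9.
The value 37 first appears (with j ≥ 1) at a_6.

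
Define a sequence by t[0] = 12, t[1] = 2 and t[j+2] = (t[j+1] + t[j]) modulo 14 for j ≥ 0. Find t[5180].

12

Listing terms: t[0] = 12, t[1] = 2, t[2] = 0, t[3] = 2, t[4] = 2, t[5] = 4, t[6] = 6, t[7] = 10, t[8] = 2, t[9] = 12, t[10] = 0, t[11] = 12, t[12] = 12, t[13] = 10, t[14] = 8, t[15] = 4, t[16] = 12, t[17] = 2.
The sequence repeats with period 16.
(5180 - 0) mod 16 = 12, so t[5180] = t[12] = 12.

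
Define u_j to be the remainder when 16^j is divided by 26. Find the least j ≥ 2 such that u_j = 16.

We have u_1 = 16; u_2 = 22; u_3 = 14; u_4 = 16.
The sequence repeats with period 3.
The value 16 next appears (with j ≥ 2) at u_4.

4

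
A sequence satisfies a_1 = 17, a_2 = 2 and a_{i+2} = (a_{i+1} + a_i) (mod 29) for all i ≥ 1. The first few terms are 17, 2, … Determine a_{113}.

17

Listing terms: a_1 = 17,  a_2 = 2,  a_3 = 19,  a_4 = 21,  a_5 = 11,  a_6 = 3,  a_7 = 14,  a_8 = 17,  a_9 = 2.
Since (a_8, a_9) = (a_1, a_2) = (17, 2) (two consecutive terms determine the rest), the sequence is periodic with period 7.
So a_{113} = a_{1 + ((113-1) mod 7)} = a_1 = 17.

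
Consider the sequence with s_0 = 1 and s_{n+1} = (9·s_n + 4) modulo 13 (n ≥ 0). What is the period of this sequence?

3

We have s_0 = 1; s_1 = 0; s_2 = 4; s_3 = 1.
Since s_3 = s_0 = 1, the sequence is periodic with period 3.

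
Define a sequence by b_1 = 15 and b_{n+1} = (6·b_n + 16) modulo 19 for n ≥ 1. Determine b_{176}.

5

We have b_1 = 15, b_2 = 11, b_3 = 6, b_4 = 14, b_5 = 5, b_6 = 8, b_7 = 7, b_8 = 1, b_9 = 3, b_{10} = 15.
The sequence repeats with period 9.
So b_{176} = b_{1 + ((176-1) mod 9)} = b_5 = 5.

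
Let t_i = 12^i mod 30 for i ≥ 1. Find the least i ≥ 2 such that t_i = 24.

We have t_1 = 12,  t_2 = 24,  t_3 = 18,  t_4 = 6,  t_5 = 12.
The sequence repeats with period 4.
The value 24 first appears (with i ≥ 2) at t_2.

2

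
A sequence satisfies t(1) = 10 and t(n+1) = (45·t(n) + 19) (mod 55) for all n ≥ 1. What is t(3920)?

Computing terms: t(1) = 10, t(2) = 29, t(3) = 4, t(4) = 34, t(5) = 9, t(6) = 39, t(7) = 14, t(8) = 44, t(9) = 19, t(10) = 49, t(11) = 24, t(12) = 54, t(13) = 29.
Since t(13) = t(2) = 29, the sequence is eventually periodic: after a pre-period of length 1 it cycles with period 11.
For n ≥ 2, t(n) depends only on (n - 2) mod 11. (3920 - 2) mod 11 = 2, so t(3920) = t(4) = 34.

34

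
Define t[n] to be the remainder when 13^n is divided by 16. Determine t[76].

Listing terms: t[0] = 1,  t[1] = 13,  t[2] = 9,  t[3] = 5,  t[4] = 1.
Since t[4] = t[0] = 1, the sequence is periodic with period 4.
So t[76] = t[0 + ((76-0) mod 4)] = t[0] = 1.

1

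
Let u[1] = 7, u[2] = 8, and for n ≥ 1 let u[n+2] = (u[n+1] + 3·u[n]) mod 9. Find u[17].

We have u[1] = 7; u[2] = 8; u[3] = 2; u[4] = 8; u[5] = 5; u[6] = 2; u[7] = 8.
Since (u[6], u[7]) = (u[3], u[4]) = (2, 8) (two consecutive terms determine the rest), the sequence is eventually periodic: after a pre-period of length 2 it cycles with period 3.
For n ≥ 3, u[n] depends only on (n - 3) mod 3. (17 - 3) mod 3 = 2, so u[17] = u[5] = 5.

5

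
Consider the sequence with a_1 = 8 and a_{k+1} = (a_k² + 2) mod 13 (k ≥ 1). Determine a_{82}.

12

a_1 = 8, a_2 = 1, a_3 = 3, a_4 = 11, a_5 = 6, a_6 = 12, a_7 = 3.
Since a_7 = a_3 = 3, the sequence is eventually periodic: after a pre-period of length 2 it cycles with period 4.
For k ≥ 3, a_k depends only on (k - 3) mod 4. (82 - 3) mod 4 = 3, so a_{82} = a_6 = 12.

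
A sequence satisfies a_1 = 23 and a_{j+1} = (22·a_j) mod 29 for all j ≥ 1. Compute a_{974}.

6

Computing terms: a_1 = 23; a_2 = 13; a_3 = 25; a_4 = 28; a_5 = 7; a_6 = 9; a_7 = 24; a_8 = 6; a_9 = 16; a_{10} = 4; a_{11} = 1; a_{12} = 22; a_{13} = 20; a_{14} = 5; a_{15} = 23.
The sequence repeats with period 14.
So a_{974} = a_{1 + ((974-1) mod 14)} = a_8 = 6.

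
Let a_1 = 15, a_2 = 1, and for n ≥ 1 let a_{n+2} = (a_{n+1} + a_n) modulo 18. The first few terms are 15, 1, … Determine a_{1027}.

7

a_1 = 15; a_2 = 1; a_3 = 16; a_4 = 17; a_5 = 15; a_6 = 14; a_7 = 11; a_8 = 7; a_9 = 0; a_{10} = 7; a_{11} = 7; a_{12} = 14; a_{13} = 3; a_{14} = 17; a_{15} = 2; a_{16} = 1; a_{17} = 3; a_{18} = 4; a_{19} = 7; a_{20} = 11; a_{21} = 0; a_{22} = 11; a_{23} = 11; a_{24} = 4; a_{25} = 15; a_{26} = 1.
The sequence repeats with period 24.
(1027 - 1) mod 24 = 18, so a_{1027} = a_{19} = 7.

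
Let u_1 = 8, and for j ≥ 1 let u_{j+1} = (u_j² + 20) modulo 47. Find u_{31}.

Listing terms: u_1 = 8; u_2 = 37; u_3 = 26; u_4 = 38; u_5 = 7; u_6 = 22; u_7 = 34; u_8 = 1; u_9 = 21; u_{10} = 38.
Since u_{10} = u_4 = 38, the sequence is eventually periodic: after a pre-period of length 3 it cycles with period 6.
For j ≥ 4, u_j depends only on (j - 4) mod 6. (31 - 4) mod 6 = 3, so u_{31} = u_7 = 34.

34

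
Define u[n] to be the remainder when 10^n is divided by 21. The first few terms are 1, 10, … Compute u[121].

u[0] = 1, u[1] = 10, u[2] = 16, u[3] = 13, u[4] = 4, u[5] = 19, u[6] = 1.
The sequence repeats with period 6.
(121 - 0) mod 6 = 1, so u[121] = u[1] = 10.

10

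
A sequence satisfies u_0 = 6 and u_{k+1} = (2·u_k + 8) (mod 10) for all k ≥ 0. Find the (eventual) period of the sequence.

4

Listing terms: u_0 = 6,  u_1 = 0,  u_2 = 8,  u_3 = 4,  u_4 = 6.
The sequence repeats with period 4.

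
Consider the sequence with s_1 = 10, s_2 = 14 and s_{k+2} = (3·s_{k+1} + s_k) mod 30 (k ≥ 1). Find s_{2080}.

20

Computing terms: s_1 = 10; s_2 = 14; s_3 = 22; s_4 = 20; s_5 = 22; s_6 = 26; s_7 = 10; s_8 = 26; s_9 = 28; s_{10} = 20; s_{11} = 28; s_{12} = 14; s_{13} = 10; s_{14} = 14.
The sequence repeats with period 12.
(2080 - 1) mod 12 = 3, so s_{2080} = s_4 = 20.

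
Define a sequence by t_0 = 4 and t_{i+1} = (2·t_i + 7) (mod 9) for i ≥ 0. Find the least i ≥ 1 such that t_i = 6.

1

Computing terms: t_0 = 4,  t_1 = 6,  t_2 = 1,  t_3 = 0,  t_4 = 7,  t_5 = 3,  t_6 = 4.
Since t_6 = t_0 = 4, the sequence is periodic with period 6.
The value 6 first appears (with i ≥ 1) at t_1.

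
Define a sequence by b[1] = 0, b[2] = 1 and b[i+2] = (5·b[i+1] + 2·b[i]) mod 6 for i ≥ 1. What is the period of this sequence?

Computing terms: b[1] = 0; b[2] = 1; b[3] = 5; b[4] = 3; b[5] = 1; b[6] = 5.
Since (b[5], b[6]) = (b[2], b[3]) = (1, 5) (two consecutive terms determine the rest), the sequence is eventually periodic: after a pre-period of length 1 it cycles with period 3.

3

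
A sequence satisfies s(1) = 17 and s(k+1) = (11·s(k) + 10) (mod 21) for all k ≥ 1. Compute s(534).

We have s(1) = 17; s(2) = 8; s(3) = 14; s(4) = 17.
The sequence repeats with period 3.
So s(534) = s(1 + ((534-1) mod 3)) = s(3) = 14.

14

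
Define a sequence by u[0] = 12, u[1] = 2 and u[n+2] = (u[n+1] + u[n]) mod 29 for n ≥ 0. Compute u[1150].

14

We have u[0] = 12; u[1] = 2; u[2] = 14; u[3] = 16; u[4] = 1; u[5] = 17; u[6] = 18; u[7] = 6; u[8] = 24; u[9] = 1; u[10] = 25; u[11] = 26; u[12] = 22; u[13] = 19; u[14] = 12; u[15] = 2.
The sequence repeats with period 14.
(1150 - 0) mod 14 = 2, so u[1150] = u[2] = 14.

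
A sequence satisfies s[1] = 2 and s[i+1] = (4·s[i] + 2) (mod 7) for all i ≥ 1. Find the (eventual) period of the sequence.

We have s[1] = 2, s[2] = 3, s[3] = 0, s[4] = 2.
The sequence repeats with period 3.

3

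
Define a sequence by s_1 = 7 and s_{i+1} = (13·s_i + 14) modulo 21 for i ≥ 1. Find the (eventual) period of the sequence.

s_1 = 7,  s_2 = 0,  s_3 = 14,  s_4 = 7.
The sequence repeats with period 3.

3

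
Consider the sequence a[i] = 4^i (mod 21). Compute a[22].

4

a[1] = 4; a[2] = 16; a[3] = 1; a[4] = 4.
Since a[4] = a[1] = 4, the sequence is periodic with period 3.
(22 - 1) mod 3 = 0, so a[22] = a[1] = 4.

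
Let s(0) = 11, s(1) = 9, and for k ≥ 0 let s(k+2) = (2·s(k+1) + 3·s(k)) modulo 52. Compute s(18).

s(0) = 11, s(1) = 9, s(2) = 51, s(3) = 25, s(4) = 47, s(5) = 13, s(6) = 11, s(7) = 9.
Since (s(6), s(7)) = (s(0), s(1)) = (11, 9) (two consecutive terms determine the rest), the sequence is periodic with period 6.
(18 - 0) mod 6 = 0, so s(18) = s(0) = 11.

11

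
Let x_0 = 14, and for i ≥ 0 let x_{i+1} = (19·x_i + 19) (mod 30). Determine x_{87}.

5

Computing terms: x_0 = 14, x_1 = 15, x_2 = 4, x_3 = 5, x_4 = 24, x_5 = 25, x_6 = 14.
The sequence repeats with period 6.
(87 - 0) mod 6 = 3, so x_{87} = x_3 = 5.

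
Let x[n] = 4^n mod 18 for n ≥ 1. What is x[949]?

x[1] = 4,  x[2] = 16,  x[3] = 10,  x[4] = 4.
Since x[4] = x[1] = 4, the sequence is periodic with period 3.
(949 - 1) mod 3 = 0, so x[949] = x[1] = 4.

4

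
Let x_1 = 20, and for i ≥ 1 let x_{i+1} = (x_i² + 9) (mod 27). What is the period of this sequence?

Computing terms: x_1 = 20; x_2 = 4; x_3 = 25; x_4 = 13; x_5 = 16; x_6 = 22; x_7 = 7; x_8 = 4.
Since x_8 = x_2 = 4, the sequence is eventually periodic: after a pre-period of length 1 it cycles with period 6.

6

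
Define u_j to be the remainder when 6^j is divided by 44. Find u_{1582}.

36

Listing terms: u_1 = 6, u_2 = 36, u_3 = 40, u_4 = 20, u_5 = 32, u_6 = 16, u_7 = 8, u_8 = 4, u_9 = 24, u_{10} = 12, u_{11} = 28, u_{12} = 36.
Since u_{12} = u_2 = 36, the sequence is eventually periodic: after a pre-period of length 1 it cycles with period 10.
For j ≥ 2, u_j depends only on (j - 2) mod 10. (1582 - 2) mod 10 = 0, so u_{1582} = u_2 = 36.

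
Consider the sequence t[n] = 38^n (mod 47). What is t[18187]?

43

Listing terms: t[0] = 1, t[1] = 38, t[2] = 34, t[3] = 23, t[4] = 28, t[5] = 30, t[6] = 12, t[7] = 33, t[8] = 32, t[9] = 41, t[10] = 7, t[11] = 31, t[12] = 3, t[13] = 20, t[14] = 8, t[15] = 22, t[16] = 37, t[17] = 43, t[18] = 36, t[19] = 5, t[20] = 2, t[21] = 29, t[22] = 21, t[23] = 46, t[24] = 9, t[25] = 13, t[26] = 24, t[27] = 19, t[28] = 17, t[29] = 35, t[30] = 14, t[31] = 15, t[32] = 6, t[33] = 40, t[34] = 16, t[35] = 44, t[36] = 27, t[37] = 39, t[38] = 25, t[39] = 10, t[40] = 4, t[41] = 11, t[42] = 42, t[43] = 45, t[44] = 18, t[45] = 26, t[46] = 1.
Since t[46] = t[0] = 1, the sequence is periodic with period 46.
So t[18187] = t[0 + ((18187-0) mod 46)] = t[17] = 43.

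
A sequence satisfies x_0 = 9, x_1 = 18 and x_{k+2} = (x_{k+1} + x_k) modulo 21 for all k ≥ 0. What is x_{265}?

Listing terms: x_0 = 9; x_1 = 18; x_2 = 6; x_3 = 3; x_4 = 9; x_5 = 12; x_6 = 0; x_7 = 12; x_8 = 12; x_9 = 3; x_{10} = 15; x_{11} = 18; x_{12} = 12; x_{13} = 9; x_{14} = 0; x_{15} = 9; x_{16} = 9; x_{17} = 18.
The sequence repeats with period 16.
(265 - 0) mod 16 = 9, so x_{265} = x_9 = 3.

3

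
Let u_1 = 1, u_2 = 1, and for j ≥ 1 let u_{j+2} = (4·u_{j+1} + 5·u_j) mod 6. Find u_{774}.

Computing terms: u_1 = 1, u_2 = 1, u_3 = 3, u_4 = 5, u_5 = 5, u_6 = 3, u_7 = 1, u_8 = 1.
Since (u_7, u_8) = (u_1, u_2) = (1, 1) (two consecutive terms determine the rest), the sequence is periodic with period 6.
So u_{774} = u_{1 + ((774-1) mod 6)} = u_6 = 3.

3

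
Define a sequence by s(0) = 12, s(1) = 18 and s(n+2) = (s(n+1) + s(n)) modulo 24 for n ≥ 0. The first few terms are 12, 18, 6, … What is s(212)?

s(0) = 12,  s(1) = 18,  s(2) = 6,  s(3) = 0,  s(4) = 6,  s(5) = 6,  s(6) = 12,  s(7) = 18.
Since (s(6), s(7)) = (s(0), s(1)) = (12, 18) (two consecutive terms determine the rest), the sequence is periodic with period 6.
(212 - 0) mod 6 = 2, so s(212) = s(2) = 6.

6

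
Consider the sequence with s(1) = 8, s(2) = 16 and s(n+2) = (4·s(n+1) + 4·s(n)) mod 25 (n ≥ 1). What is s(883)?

s(1) = 8, s(2) = 16, s(3) = 21, s(4) = 23, s(5) = 1, s(6) = 21, s(7) = 13, s(8) = 11, s(9) = 21, s(10) = 3, s(11) = 21, s(12) = 21, s(13) = 18, s(14) = 6, s(15) = 21, s(16) = 8, s(17) = 16.
Since (s(16), s(17)) = (s(1), s(2)) = (8, 16) (two consecutive terms determine the rest), the sequence is periodic with period 15.
So s(883) = s(1 + ((883-1) mod 15)) = s(13) = 18.

18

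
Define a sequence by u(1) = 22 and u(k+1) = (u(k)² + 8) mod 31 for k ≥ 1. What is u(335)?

Computing terms: u(1) = 22, u(2) = 27, u(3) = 24, u(4) = 26, u(5) = 2, u(6) = 12, u(7) = 28, u(8) = 17, u(9) = 18, u(10) = 22.
The sequence repeats with period 9.
(335 - 1) mod 9 = 1, so u(335) = u(2) = 27.

27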